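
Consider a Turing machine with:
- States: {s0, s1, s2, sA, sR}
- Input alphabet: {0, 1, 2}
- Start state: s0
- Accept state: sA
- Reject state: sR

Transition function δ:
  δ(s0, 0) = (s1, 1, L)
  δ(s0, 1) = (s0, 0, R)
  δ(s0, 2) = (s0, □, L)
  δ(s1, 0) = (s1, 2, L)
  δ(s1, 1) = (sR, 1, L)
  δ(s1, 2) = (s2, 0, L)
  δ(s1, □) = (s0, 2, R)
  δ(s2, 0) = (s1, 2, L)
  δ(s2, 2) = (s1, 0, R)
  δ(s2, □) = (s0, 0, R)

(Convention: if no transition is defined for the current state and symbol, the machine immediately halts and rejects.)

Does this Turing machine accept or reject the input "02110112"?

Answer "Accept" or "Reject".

Execution trace:
Initial: [s0]02110112
Step 1: δ(s0, 0) = (s1, 1, L) → [s1]□12110112
Step 2: δ(s1, □) = (s0, 2, R) → 2[s0]12110112
Step 3: δ(s0, 1) = (s0, 0, R) → 20[s0]2110112
Step 4: δ(s0, 2) = (s0, □, L) → 2[s0]0□110112
Step 5: δ(s0, 0) = (s1, 1, L) → [s1]21□110112
Step 6: δ(s1, 2) = (s2, 0, L) → [s2]□01□110112
Step 7: δ(s2, □) = (s0, 0, R) → 0[s0]01□110112
Step 8: δ(s0, 0) = (s1, 1, L) → [s1]011□110112
Step 9: δ(s1, 0) = (s1, 2, L) → [s1]□211□110112
Step 10: δ(s1, □) = (s0, 2, R) → 2[s0]211□110112
Step 11: δ(s0, 2) = (s0, □, L) → [s0]2□11□110112
Step 12: δ(s0, 2) = (s0, □, L) → [s0]□□□11□110112

No transition is defined for δ(s0, □). By convention the machine halts and rejects.

Answer: Reject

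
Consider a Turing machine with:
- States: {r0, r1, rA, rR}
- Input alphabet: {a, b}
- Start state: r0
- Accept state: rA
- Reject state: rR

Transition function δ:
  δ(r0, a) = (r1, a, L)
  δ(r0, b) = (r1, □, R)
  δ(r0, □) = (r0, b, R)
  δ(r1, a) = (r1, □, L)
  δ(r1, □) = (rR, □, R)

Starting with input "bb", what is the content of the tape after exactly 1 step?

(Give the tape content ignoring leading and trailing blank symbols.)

Execution trace:
Initial: [r0]bb
Step 1: δ(r0, b) = (r1, □, R) → □[r1]b

No transition is defined for δ(r1, b). By convention the machine halts and rejects.

After 1 step, the tape (ignoring leading/trailing blanks) is: b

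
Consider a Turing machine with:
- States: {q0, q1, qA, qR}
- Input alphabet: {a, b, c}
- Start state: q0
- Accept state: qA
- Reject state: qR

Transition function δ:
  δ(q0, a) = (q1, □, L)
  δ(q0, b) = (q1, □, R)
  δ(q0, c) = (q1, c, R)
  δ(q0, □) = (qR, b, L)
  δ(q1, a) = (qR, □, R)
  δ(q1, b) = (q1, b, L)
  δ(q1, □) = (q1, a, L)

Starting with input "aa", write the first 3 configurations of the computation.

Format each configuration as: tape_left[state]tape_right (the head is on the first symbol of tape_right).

Transitions applied:
Step 1: δ(q0, a) = (q1, □, L)
Step 2: δ(q1, □) = (q1, a, L)

The first 3 configurations are:
[q0]aa ⊢ [q1]□□a ⊢ [q1]□a□a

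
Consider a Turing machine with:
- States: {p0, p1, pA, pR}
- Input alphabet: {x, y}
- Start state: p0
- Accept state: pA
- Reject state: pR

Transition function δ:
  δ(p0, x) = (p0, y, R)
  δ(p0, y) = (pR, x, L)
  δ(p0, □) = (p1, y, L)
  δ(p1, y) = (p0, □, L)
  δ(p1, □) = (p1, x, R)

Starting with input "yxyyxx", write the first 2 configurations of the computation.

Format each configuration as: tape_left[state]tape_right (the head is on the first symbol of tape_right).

Transitions applied:
Step 1: δ(p0, y) = (pR, x, L)

The first 2 configurations are:
[p0]yxyyxx ⊢ [pR]□xxyyxx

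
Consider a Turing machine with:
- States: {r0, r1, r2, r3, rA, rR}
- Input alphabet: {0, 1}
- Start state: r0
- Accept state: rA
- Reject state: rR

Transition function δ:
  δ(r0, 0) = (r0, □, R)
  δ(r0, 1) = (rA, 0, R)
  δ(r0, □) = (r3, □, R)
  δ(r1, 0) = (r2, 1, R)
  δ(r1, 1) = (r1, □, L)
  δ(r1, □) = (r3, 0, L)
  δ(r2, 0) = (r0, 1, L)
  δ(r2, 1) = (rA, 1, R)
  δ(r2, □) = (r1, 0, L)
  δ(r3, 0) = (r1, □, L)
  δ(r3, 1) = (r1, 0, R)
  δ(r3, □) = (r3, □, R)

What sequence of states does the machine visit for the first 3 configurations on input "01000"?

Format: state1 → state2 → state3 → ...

Execution trace:
Initial: [r0]01000
Step 1: δ(r0, 0) = (r0, □, R) → □[r0]1000
Step 2: δ(r0, 1) = (rA, 0, R) → □0[rA]000

The machine reaches the accept state rA and halts.

State sequence: r0 → r0 → rA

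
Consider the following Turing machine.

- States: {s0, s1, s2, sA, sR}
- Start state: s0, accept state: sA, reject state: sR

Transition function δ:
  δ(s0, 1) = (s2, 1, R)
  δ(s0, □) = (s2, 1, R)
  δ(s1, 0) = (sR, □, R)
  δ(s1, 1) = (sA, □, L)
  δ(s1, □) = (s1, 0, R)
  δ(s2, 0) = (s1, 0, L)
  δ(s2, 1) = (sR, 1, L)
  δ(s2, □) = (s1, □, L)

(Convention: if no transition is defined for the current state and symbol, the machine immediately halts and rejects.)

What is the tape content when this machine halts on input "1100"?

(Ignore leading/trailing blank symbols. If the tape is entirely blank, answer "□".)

Execution trace:
Initial: [s0]1100
Step 1: δ(s0, 1) = (s2, 1, R) → 1[s2]100
Step 2: δ(s2, 1) = (sR, 1, L) → [sR]1100

The machine reaches the reject state sR and halts.

Final tape (ignoring leading/trailing blanks): 1100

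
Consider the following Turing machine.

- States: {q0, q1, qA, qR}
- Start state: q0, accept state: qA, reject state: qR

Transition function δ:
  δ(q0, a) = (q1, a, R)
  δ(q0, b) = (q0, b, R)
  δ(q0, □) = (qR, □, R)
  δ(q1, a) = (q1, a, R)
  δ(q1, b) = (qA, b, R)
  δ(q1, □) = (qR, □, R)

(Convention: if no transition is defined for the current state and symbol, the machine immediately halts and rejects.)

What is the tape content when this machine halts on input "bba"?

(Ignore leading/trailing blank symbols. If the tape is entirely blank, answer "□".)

Execution trace:
Initial: [q0]bba
Step 1: δ(q0, b) = (q0, b, R) → b[q0]ba
Step 2: δ(q0, b) = (q0, b, R) → bb[q0]a
Step 3: δ(q0, a) = (q1, a, R) → bba[q1]□
Step 4: δ(q1, □) = (qR, □, R) → bba□[qR]□

The machine reaches the reject state qR and halts.

Final tape (ignoring leading/trailing blanks): bba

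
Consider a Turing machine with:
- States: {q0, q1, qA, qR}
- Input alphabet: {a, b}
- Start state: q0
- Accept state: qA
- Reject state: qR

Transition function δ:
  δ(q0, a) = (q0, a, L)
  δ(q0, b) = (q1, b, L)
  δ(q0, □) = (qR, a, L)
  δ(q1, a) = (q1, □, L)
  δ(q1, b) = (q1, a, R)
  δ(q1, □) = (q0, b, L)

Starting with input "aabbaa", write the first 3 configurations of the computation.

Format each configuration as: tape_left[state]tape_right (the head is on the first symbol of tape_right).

Transitions applied:
Step 1: δ(q0, a) = (q0, a, L)
Step 2: δ(q0, □) = (qR, a, L)

The first 3 configurations are:
[q0]aabbaa ⊢ [q0]□aabbaa ⊢ [qR]□aaabbaa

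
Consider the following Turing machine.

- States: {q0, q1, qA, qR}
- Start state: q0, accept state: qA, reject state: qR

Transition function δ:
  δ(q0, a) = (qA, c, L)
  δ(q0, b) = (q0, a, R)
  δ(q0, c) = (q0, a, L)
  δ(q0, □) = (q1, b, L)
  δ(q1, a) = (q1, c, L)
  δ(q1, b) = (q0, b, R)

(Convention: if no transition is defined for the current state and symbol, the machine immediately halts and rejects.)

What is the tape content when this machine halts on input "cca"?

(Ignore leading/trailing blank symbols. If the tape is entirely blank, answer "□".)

Execution trace:
Initial: [q0]cca
Step 1: δ(q0, c) = (q0, a, L) → [q0]□aca
Step 2: δ(q0, □) = (q1, b, L) → [q1]□baca

No transition is defined for δ(q1, □). By convention the machine halts and rejects.

Final tape (ignoring leading/trailing blanks): baca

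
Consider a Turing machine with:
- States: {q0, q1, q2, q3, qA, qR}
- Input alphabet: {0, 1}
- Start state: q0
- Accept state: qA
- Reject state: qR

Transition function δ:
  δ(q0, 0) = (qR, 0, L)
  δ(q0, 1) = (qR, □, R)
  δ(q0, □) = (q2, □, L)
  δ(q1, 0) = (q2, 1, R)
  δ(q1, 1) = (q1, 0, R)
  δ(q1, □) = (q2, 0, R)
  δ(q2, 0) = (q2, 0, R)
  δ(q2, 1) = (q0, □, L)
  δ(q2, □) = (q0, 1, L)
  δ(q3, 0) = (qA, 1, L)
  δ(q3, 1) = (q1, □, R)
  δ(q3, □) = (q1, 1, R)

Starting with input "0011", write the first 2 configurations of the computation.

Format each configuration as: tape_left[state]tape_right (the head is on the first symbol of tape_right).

Transitions applied:
Step 1: δ(q0, 0) = (qR, 0, L)

The first 2 configurations are:
[q0]0011 ⊢ [qR]□0011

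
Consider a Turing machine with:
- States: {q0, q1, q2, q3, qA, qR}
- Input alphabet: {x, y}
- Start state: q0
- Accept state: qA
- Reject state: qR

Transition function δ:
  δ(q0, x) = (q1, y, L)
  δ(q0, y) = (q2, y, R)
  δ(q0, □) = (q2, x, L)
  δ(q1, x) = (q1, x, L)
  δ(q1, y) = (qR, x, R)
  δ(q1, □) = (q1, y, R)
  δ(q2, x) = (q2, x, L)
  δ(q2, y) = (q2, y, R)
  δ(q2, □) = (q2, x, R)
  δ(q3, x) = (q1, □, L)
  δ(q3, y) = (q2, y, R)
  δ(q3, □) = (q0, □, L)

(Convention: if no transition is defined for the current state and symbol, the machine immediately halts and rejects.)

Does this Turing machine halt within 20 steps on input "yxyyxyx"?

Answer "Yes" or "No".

Execution trace:
Initial: [q0]yxyyxyx
Step 1: δ(q0, y) = (q2, y, R) → y[q2]xyyxyx
Step 2: δ(q2, x) = (q2, x, L) → [q2]yxyyxyx
Step 3: δ(q2, y) = (q2, y, R) → y[q2]xyyxyx
Step 4: δ(q2, x) = (q2, x, L) → [q2]yxyyxyx
Step 5: δ(q2, y) = (q2, y, R) → y[q2]xyyxyx
Step 6: δ(q2, x) = (q2, x, L) → [q2]yxyyxyx
Step 7: δ(q2, y) = (q2, y, R) → y[q2]xyyxyx
Step 8: δ(q2, x) = (q2, x, L) → [q2]yxyyxyx
Step 9: δ(q2, y) = (q2, y, R) → y[q2]xyyxyx
Step 10: δ(q2, x) = (q2, x, L) → [q2]yxyyxyx
Step 11: δ(q2, y) = (q2, y, R) → y[q2]xyyxyx
Step 12: δ(q2, x) = (q2, x, L) → [q2]yxyyxyx
Step 13: δ(q2, y) = (q2, y, R) → y[q2]xyyxyx
Step 14: δ(q2, x) = (q2, x, L) → [q2]yxyyxyx
Step 15: δ(q2, y) = (q2, y, R) → y[q2]xyyxyx
Step 16: δ(q2, x) = (q2, x, L) → [q2]yxyyxyx
Step 17: δ(q2, y) = (q2, y, R) → y[q2]xyyxyx
Step 18: δ(q2, x) = (q2, x, L) → [q2]yxyyxyx
Step 19: δ(q2, y) = (q2, y, R) → y[q2]xyyxyx
Step 20: δ(q2, x) = (q2, x, L) → [q2]yxyyxyx

The machine has not reached a halting state after 20 steps.
The machine did not halt within the 20-step bound.

Answer: No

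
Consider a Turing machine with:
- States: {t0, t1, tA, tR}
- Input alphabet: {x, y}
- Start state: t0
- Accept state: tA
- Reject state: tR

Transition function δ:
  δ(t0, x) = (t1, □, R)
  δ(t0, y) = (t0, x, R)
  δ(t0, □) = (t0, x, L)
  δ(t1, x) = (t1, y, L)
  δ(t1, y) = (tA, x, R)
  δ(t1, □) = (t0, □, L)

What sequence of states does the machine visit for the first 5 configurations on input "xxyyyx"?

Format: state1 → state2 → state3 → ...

Execution trace:
Initial: [t0]xxyyyx
Step 1: δ(t0, x) = (t1, □, R) → □[t1]xyyyx
Step 2: δ(t1, x) = (t1, y, L) → [t1]□yyyyx
Step 3: δ(t1, □) = (t0, □, L) → [t0]□□yyyyx
Step 4: δ(t0, □) = (t0, x, L) → [t0]□x□yyyyx

State sequence: t0 → t1 → t1 → t0 → t0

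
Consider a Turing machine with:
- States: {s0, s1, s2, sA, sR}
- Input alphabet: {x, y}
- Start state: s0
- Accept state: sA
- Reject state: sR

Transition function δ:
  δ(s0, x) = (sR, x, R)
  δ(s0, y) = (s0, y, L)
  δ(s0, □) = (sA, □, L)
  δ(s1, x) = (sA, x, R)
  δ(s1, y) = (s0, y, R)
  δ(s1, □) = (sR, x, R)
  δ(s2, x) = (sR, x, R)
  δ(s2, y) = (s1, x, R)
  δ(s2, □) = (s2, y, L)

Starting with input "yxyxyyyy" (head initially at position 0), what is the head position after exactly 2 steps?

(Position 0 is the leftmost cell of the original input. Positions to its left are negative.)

Execution trace (head position shown):
Step 0: [s0]yxyxyyyy  (head at position 0)
Step 1: move left → [s0]□yxyxyyyy  (head at position -1)
Step 2: move left → [sA]□□yxyxyyyy  (head at position -2)

After 2 steps, the head is at position -2.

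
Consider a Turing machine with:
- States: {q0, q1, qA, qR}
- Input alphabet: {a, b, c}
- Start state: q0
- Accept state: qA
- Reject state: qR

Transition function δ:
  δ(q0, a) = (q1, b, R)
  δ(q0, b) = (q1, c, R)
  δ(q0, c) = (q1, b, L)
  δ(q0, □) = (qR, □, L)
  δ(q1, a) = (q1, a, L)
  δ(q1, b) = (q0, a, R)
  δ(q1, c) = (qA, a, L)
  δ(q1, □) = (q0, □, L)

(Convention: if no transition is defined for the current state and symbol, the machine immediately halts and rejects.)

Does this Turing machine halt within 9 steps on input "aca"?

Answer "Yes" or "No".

Execution trace:
Initial: [q0]aca
Step 1: δ(q0, a) = (q1, b, R) → b[q1]ca
Step 2: δ(q1, c) = (qA, a, L) → [qA]baa

The machine reaches the accept state qA and halts.
The machine halted after 2 steps (within the 9-step bound).

Answer: Yes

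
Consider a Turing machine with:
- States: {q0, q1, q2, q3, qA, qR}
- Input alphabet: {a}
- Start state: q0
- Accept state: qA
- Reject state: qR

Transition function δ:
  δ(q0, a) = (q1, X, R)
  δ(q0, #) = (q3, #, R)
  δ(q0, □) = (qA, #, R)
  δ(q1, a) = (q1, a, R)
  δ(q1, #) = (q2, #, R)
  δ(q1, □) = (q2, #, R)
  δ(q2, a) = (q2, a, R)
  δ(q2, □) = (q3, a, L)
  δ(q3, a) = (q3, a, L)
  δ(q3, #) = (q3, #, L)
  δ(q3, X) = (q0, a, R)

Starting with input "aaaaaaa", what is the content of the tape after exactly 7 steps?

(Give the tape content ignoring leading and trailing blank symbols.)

Execution trace:
Initial: [q0]aaaaaaa
Step 1: δ(q0, a) = (q1, X, R) → X[q1]aaaaaa
Step 2: δ(q1, a) = (q1, a, R) → Xa[q1]aaaaa
Step 3: δ(q1, a) = (q1, a, R) → Xaa[q1]aaaa
Step 4: δ(q1, a) = (q1, a, R) → Xaaa[q1]aaa
Step 5: δ(q1, a) = (q1, a, R) → Xaaaa[q1]aa
Step 6: δ(q1, a) = (q1, a, R) → Xaaaaa[q1]a
Step 7: δ(q1, a) = (q1, a, R) → Xaaaaaa[q1]□

After 7 steps, the tape (ignoring leading/trailing blanks) is: Xaaaaaa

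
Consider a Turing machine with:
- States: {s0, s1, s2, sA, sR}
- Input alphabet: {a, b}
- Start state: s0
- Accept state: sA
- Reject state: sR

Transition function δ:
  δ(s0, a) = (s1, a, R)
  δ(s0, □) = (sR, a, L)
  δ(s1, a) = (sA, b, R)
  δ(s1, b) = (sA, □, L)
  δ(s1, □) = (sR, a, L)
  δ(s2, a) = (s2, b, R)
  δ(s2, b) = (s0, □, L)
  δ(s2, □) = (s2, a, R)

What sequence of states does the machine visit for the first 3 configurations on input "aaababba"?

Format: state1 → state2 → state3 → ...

Execution trace:
Initial: [s0]aaababba
Step 1: δ(s0, a) = (s1, a, R) → a[s1]aababba
Step 2: δ(s1, a) = (sA, b, R) → ab[sA]ababba

The machine reaches the accept state sA and halts.

State sequence: s0 → s1 → sA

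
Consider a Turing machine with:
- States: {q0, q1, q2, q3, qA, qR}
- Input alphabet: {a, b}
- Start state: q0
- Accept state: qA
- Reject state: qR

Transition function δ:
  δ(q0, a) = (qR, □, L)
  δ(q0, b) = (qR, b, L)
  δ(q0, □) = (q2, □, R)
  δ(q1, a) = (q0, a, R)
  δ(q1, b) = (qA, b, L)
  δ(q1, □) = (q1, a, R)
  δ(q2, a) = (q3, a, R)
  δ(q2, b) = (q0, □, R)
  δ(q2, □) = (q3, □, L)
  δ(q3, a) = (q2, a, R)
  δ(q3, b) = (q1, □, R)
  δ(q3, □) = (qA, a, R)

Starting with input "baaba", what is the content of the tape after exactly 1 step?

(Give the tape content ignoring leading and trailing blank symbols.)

Execution trace:
Initial: [q0]baaba
Step 1: δ(q0, b) = (qR, b, L) → [qR]□baaba

The machine reaches the reject state qR and halts.

After 1 step, the tape (ignoring leading/trailing blanks) is: baaba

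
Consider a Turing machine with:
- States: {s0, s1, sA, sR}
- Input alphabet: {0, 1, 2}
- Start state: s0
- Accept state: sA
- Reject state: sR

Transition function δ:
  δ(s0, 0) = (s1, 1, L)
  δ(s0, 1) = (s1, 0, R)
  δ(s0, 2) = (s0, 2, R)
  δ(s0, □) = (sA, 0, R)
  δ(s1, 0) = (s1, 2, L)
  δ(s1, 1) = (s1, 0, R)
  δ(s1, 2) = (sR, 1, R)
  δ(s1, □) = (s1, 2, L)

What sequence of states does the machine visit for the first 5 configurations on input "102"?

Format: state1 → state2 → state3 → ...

Execution trace:
Initial: [s0]102
Step 1: δ(s0, 1) = (s1, 0, R) → 0[s1]02
Step 2: δ(s1, 0) = (s1, 2, L) → [s1]022
Step 3: δ(s1, 0) = (s1, 2, L) → [s1]□222
Step 4: δ(s1, □) = (s1, 2, L) → [s1]□2222

State sequence: s0 → s1 → s1 → s1 → s1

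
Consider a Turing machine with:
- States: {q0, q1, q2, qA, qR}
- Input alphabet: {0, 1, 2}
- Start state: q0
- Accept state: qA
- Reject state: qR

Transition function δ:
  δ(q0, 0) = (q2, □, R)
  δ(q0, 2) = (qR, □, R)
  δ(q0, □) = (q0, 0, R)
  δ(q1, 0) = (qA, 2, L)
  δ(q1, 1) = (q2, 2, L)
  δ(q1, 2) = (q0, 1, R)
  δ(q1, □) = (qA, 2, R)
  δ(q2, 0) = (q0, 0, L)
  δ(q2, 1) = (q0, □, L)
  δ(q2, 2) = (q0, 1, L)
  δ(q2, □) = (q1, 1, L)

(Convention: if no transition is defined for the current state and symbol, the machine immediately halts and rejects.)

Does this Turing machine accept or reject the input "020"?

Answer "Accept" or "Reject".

Execution trace:
Initial: [q0]020
Step 1: δ(q0, 0) = (q2, □, R) → □[q2]20
Step 2: δ(q2, 2) = (q0, 1, L) → [q0]□10
Step 3: δ(q0, □) = (q0, 0, R) → 0[q0]10

No transition is defined for δ(q0, 1). By convention the machine halts and rejects.

Answer: Reject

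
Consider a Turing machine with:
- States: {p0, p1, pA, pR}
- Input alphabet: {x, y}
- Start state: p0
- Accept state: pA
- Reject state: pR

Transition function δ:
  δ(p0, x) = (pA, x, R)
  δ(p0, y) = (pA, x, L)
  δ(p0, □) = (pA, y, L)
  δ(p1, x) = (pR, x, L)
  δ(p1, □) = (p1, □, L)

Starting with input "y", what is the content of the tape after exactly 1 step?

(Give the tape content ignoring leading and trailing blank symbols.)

Execution trace:
Initial: [p0]y
Step 1: δ(p0, y) = (pA, x, L) → [pA]□x

The machine reaches the accept state pA and halts.

After 1 step, the tape (ignoring leading/trailing blanks) is: x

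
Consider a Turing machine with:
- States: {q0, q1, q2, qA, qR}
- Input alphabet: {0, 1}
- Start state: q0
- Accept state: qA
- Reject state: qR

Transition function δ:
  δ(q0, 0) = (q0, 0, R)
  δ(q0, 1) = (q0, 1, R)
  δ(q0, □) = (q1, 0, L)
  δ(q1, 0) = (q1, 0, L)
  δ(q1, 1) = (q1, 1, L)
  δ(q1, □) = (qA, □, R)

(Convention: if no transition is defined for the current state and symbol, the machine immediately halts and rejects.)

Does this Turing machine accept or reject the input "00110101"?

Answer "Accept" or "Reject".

Execution trace:
Initial: [q0]00110101
Step 1: δ(q0, 0) = (q0, 0, R) → 0[q0]0110101
Step 2: δ(q0, 0) = (q0, 0, R) → 00[q0]110101
Step 3: δ(q0, 1) = (q0, 1, R) → 001[q0]10101
Step 4: δ(q0, 1) = (q0, 1, R) → 0011[q0]0101
Step 5: δ(q0, 0) = (q0, 0, R) → 00110[q0]101
Step 6: δ(q0, 1) = (q0, 1, R) → 001101[q0]01
Step 7: δ(q0, 0) = (q0, 0, R) → 0011010[q0]1
Step 8: δ(q0, 1) = (q0, 1, R) → 00110101[q0]□
Step 9: δ(q0, □) = (q1, 0, L) → 0011010[q1]10
Step 10: δ(q1, 1) = (q1, 1, L) → 001101[q1]010
Step 11: δ(q1, 0) = (q1, 0, L) → 00110[q1]1010
Step 12: δ(q1, 1) = (q1, 1, L) → 0011[q1]01010
Step 13: δ(q1, 0) = (q1, 0, L) → 001[q1]101010
Step 14: δ(q1, 1) = (q1, 1, L) → 00[q1]1101010
Step 15: δ(q1, 1) = (q1, 1, L) → 0[q1]01101010
Step 16: δ(q1, 0) = (q1, 0, L) → [q1]001101010
Step 17: δ(q1, 0) = (q1, 0, L) → [q1]□001101010
Step 18: δ(q1, □) = (qA, □, R) → □[qA]001101010

The machine reaches the accept state qA and halts.

Answer: Accept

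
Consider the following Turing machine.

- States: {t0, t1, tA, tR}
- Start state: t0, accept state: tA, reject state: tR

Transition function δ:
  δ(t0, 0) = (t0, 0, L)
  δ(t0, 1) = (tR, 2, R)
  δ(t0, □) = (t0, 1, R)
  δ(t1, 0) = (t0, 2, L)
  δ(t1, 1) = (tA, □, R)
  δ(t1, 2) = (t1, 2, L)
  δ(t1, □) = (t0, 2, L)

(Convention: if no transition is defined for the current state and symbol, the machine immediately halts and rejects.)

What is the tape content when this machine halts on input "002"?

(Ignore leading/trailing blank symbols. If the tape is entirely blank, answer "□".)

Execution trace:
Initial: [t0]002
Step 1: δ(t0, 0) = (t0, 0, L) → [t0]□002
Step 2: δ(t0, □) = (t0, 1, R) → 1[t0]002
Step 3: δ(t0, 0) = (t0, 0, L) → [t0]1002
Step 4: δ(t0, 1) = (tR, 2, R) → 2[tR]002

The machine reaches the reject state tR and halts.

Final tape (ignoring leading/trailing blanks): 2002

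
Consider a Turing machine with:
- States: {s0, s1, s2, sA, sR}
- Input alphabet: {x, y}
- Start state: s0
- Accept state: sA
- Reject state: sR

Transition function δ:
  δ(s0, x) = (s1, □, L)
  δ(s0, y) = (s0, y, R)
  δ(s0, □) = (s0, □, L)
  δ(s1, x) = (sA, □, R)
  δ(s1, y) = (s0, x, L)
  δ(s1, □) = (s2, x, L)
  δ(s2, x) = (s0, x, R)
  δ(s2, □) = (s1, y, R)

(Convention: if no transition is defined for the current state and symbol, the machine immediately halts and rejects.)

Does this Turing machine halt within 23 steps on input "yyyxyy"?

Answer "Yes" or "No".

Execution trace:
Initial: [s0]yyyxyy
Step 1: δ(s0, y) = (s0, y, R) → y[s0]yyxyy
Step 2: δ(s0, y) = (s0, y, R) → yy[s0]yxyy
Step 3: δ(s0, y) = (s0, y, R) → yyy[s0]xyy
Step 4: δ(s0, x) = (s1, □, L) → yy[s1]y□yy
Step 5: δ(s1, y) = (s0, x, L) → y[s0]yx□yy
Step 6: δ(s0, y) = (s0, y, R) → yy[s0]x□yy
Step 7: δ(s0, x) = (s1, □, L) → y[s1]y□□yy
Step 8: δ(s1, y) = (s0, x, L) → [s0]yx□□yy
Step 9: δ(s0, y) = (s0, y, R) → y[s0]x□□yy
Step 10: δ(s0, x) = (s1, □, L) → [s1]y□□□yy
Step 11: δ(s1, y) = (s0, x, L) → [s0]□x□□□yy
Step 12: δ(s0, □) = (s0, □, L) → [s0]□□x□□□yy
Step 13: δ(s0, □) = (s0, □, L) → [s0]□□□x□□□yy
Step 14: δ(s0, □) = (s0, □, L) → [s0]□□□□x□□□yy
Step 15: δ(s0, □) = (s0, □, L) → [s0]□□□□□x□□□yy
Step 16: δ(s0, □) = (s0, □, L) → [s0]□□□□□□x□□□yy
Step 17: δ(s0, □) = (s0, □, L) → [s0]□□□□□□□x□□□yy
Step 18: δ(s0, □) = (s0, □, L) → [s0]□□□□□□□□x□□□yy
Step 19: δ(s0, □) = (s0, □, L) → [s0]□□□□□□□□□x□□□yy
Step 20: δ(s0, □) = (s0, □, L) → [s0]□□□□□□□□□□x□□□yy
Step 21: δ(s0, □) = (s0, □, L) → [s0]□□□□□□□□□□□x□□□yy
Step 22: δ(s0, □) = (s0, □, L) → [s0]□□□□□□□□□□□□x□□□yy
Step 23: δ(s0, □) = (s0, □, L) → [s0]□□□□□□□□□□□□□x□□□yy

The machine has not reached a halting state after 23 steps.
The machine did not halt within the 23-step bound.

Answer: No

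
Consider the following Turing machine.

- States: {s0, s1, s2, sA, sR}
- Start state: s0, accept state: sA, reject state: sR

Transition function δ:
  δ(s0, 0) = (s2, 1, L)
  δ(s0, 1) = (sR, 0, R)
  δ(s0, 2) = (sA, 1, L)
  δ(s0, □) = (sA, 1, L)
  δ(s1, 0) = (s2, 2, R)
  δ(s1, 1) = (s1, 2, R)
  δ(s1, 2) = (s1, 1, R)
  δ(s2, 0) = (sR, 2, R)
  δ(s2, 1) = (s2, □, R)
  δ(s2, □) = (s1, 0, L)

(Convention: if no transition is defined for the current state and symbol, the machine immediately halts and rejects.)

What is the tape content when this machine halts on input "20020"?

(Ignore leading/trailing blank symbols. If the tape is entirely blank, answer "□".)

Execution trace:
Initial: [s0]20020
Step 1: δ(s0, 2) = (sA, 1, L) → [sA]□10020

The machine reaches the accept state sA and halts.

Final tape (ignoring leading/trailing blanks): 10020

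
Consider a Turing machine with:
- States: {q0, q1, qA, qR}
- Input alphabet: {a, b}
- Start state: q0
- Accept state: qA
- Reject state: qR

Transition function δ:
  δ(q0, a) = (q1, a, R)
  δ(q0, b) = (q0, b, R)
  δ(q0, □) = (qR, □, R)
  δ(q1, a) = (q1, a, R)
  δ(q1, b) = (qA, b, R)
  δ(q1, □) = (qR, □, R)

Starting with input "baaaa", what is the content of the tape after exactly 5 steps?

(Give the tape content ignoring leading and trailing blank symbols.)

Execution trace:
Initial: [q0]baaaa
Step 1: δ(q0, b) = (q0, b, R) → b[q0]aaaa
Step 2: δ(q0, a) = (q1, a, R) → ba[q1]aaa
Step 3: δ(q1, a) = (q1, a, R) → baa[q1]aa
Step 4: δ(q1, a) = (q1, a, R) → baaa[q1]a
Step 5: δ(q1, a) = (q1, a, R) → baaaa[q1]□

After 5 steps, the tape (ignoring leading/trailing blanks) is: baaaa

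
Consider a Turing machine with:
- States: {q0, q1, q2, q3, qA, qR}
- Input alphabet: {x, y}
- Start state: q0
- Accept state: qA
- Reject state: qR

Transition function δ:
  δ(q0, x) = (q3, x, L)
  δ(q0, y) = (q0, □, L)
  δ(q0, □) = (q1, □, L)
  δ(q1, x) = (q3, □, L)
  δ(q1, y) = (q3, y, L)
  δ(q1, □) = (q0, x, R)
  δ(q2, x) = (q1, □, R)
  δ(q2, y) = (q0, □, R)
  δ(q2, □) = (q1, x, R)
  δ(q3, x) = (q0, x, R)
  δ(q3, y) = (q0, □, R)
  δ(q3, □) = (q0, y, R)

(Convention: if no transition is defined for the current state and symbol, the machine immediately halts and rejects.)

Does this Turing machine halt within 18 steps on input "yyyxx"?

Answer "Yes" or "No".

Execution trace:
Initial: [q0]yyyxx
Step 1: δ(q0, y) = (q0, □, L) → [q0]□□yyxx
Step 2: δ(q0, □) = (q1, □, L) → [q1]□□□yyxx
Step 3: δ(q1, □) = (q0, x, R) → x[q0]□□yyxx
Step 4: δ(q0, □) = (q1, □, L) → [q1]x□□yyxx
Step 5: δ(q1, x) = (q3, □, L) → [q3]□□□□yyxx
Step 6: δ(q3, □) = (q0, y, R) → y[q0]□□□yyxx
Step 7: δ(q0, □) = (q1, □, L) → [q1]y□□□yyxx
Step 8: δ(q1, y) = (q3, y, L) → [q3]□y□□□yyxx
Step 9: δ(q3, □) = (q0, y, R) → y[q0]y□□□yyxx
Step 10: δ(q0, y) = (q0, □, L) → [q0]y□□□□yyxx
Step 11: δ(q0, y) = (q0, □, L) → [q0]□□□□□□yyxx
Step 12: δ(q0, □) = (q1, □, L) → [q1]□□□□□□□yyxx
Step 13: δ(q1, □) = (q0, x, R) → x[q0]□□□□□□yyxx
Step 14: δ(q0, □) = (q1, □, L) → [q1]x□□□□□□yyxx
Step 15: δ(q1, x) = (q3, □, L) → [q3]□□□□□□□□yyxx
Step 16: δ(q3, □) = (q0, y, R) → y[q0]□□□□□□□yyxx
Step 17: δ(q0, □) = (q1, □, L) → [q1]y□□□□□□□yyxx
Step 18: δ(q1, y) = (q3, y, L) → [q3]□y□□□□□□□yyxx

The machine has not reached a halting state after 18 steps.
The machine did not halt within the 18-step bound.

Answer: No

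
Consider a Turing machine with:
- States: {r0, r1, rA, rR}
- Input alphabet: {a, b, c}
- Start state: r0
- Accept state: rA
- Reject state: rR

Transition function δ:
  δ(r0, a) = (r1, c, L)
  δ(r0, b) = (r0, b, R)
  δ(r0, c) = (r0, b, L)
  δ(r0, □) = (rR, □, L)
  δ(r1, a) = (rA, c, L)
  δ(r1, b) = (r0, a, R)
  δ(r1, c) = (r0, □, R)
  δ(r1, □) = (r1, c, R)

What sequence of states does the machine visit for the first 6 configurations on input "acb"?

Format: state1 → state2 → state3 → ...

Execution trace:
Initial: [r0]acb
Step 1: δ(r0, a) = (r1, c, L) → [r1]□ccb
Step 2: δ(r1, □) = (r1, c, R) → c[r1]ccb
Step 3: δ(r1, c) = (r0, □, R) → c□[r0]cb
Step 4: δ(r0, c) = (r0, b, L) → c[r0]□bb
Step 5: δ(r0, □) = (rR, □, L) → [rR]c□bb

The machine reaches the reject state rR and halts.

State sequence: r0 → r1 → r1 → r0 → r0 → rR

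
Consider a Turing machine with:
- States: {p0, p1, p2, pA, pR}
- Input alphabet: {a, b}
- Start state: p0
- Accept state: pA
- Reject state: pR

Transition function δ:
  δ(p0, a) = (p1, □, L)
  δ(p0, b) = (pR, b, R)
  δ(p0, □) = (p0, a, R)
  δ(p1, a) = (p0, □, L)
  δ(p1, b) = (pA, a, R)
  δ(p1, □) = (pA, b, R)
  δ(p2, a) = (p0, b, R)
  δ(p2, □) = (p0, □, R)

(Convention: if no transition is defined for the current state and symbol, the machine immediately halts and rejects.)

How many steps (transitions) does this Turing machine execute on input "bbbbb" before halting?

Execution trace:
Initial: [p0]bbbbb
Step 1: δ(p0, b) = (pR, b, R) → b[pR]bbbb

The machine reaches the reject state pR and halts.

The machine executed 1 step before halting.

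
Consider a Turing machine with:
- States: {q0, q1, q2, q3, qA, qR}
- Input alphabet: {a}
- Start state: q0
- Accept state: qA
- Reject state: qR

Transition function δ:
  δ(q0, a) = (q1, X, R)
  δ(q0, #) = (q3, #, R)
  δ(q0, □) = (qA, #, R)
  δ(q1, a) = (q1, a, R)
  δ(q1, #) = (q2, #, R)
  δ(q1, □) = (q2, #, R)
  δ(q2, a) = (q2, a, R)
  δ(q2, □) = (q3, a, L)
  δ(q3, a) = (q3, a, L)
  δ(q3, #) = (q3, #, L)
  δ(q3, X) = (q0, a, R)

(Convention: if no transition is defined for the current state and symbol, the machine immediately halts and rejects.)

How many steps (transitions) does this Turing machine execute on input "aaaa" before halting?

Execution trace:
Initial: [q0]aaaa
Step 1: δ(q0, a) = (q1, X, R) → X[q1]aaa
Step 2: δ(q1, a) = (q1, a, R) → Xa[q1]aa
Step 3: δ(q1, a) = (q1, a, R) → Xaa[q1]a
Step 4: δ(q1, a) = (q1, a, R) → Xaaa[q1]□
Step 5: δ(q1, □) = (q2, #, R) → Xaaa#[q2]□
Step 6: δ(q2, □) = (q3, a, L) → Xaaa[q3]#a
Step 7: δ(q3, #) = (q3, #, L) → Xaa[q3]a#a
Step 8: δ(q3, a) = (q3, a, L) → Xa[q3]aa#a
Step 9: δ(q3, a) = (q3, a, L) → X[q3]aaa#a
Step 10: δ(q3, a) = (q3, a, L) → [q3]Xaaa#a
Step 11: δ(q3, X) = (q0, a, R) → a[q0]aaa#a
Step 12: δ(q0, a) = (q1, X, R) → aX[q1]aa#a
Step 13: δ(q1, a) = (q1, a, R) → aXa[q1]a#a
Step 14: δ(q1, a) = (q1, a, R) → aXaa[q1]#a
Step 15: δ(q1, #) = (q2, #, R) → aXaa#[q2]a
Step 16: δ(q2, a) = (q2, a, R) → aXaa#a[q2]□
Step 17: δ(q2, □) = (q3, a, L) → aXaa#[q3]aa
Step 18: δ(q3, a) = (q3, a, L) → aXaa[q3]#aa
Step 19: δ(q3, #) = (q3, #, L) → aXa[q3]a#aa
Step 20: δ(q3, a) = (q3, a, L) → aX[q3]aa#aa
Step 21: δ(q3, a) = (q3, a, L) → a[q3]Xaa#aa
Step 22: δ(q3, X) = (q0, a, R) → aa[q0]aa#aa
Step 23: δ(q0, a) = (q1, X, R) → aaX[q1]a#aa
Step 24: δ(q1, a) = (q1, a, R) → aaXa[q1]#aa
Step 25: δ(q1, #) = (q2, #, R) → aaXa#[q2]aa
Step 26: δ(q2, a) = (q2, a, R) → aaXa#a[q2]a
Step 27: δ(q2, a) = (q2, a, R) → aaXa#aa[q2]□
Step 28: δ(q2, □) = (q3, a, L) → aaXa#a[q3]aa
Step 29: δ(q3, a) = (q3, a, L) → aaXa#[q3]aaa
Step 30: δ(q3, a) = (q3, a, L) → aaXa[q3]#aaa
Step 31: δ(q3, #) = (q3, #, L) → aaX[q3]a#aaa
Step 32: δ(q3, a) = (q3, a, L) → aa[q3]Xa#aaa
Step 33: δ(q3, X) = (q0, a, R) → aaa[q0]a#aaa
Step 34: δ(q0, a) = (q1, X, R) → aaaX[q1]#aaa
Step 35: δ(q1, #) = (q2, #, R) → aaaX#[q2]aaa
Step 36: δ(q2, a) = (q2, a, R) → aaaX#a[q2]aa
Step 37: δ(q2, a) = (q2, a, R) → aaaX#aa[q2]a
Step 38: δ(q2, a) = (q2, a, R) → aaaX#aaa[q2]□
Step 39: δ(q2, □) = (q3, a, L) → aaaX#aa[q3]aa
Step 40: δ(q3, a) = (q3, a, L) → aaaX#a[q3]aaa
Step 41: δ(q3, a) = (q3, a, L) → aaaX#[q3]aaaa
Step 42: δ(q3, a) = (q3, a, L) → aaaX[q3]#aaaa
Step 43: δ(q3, #) = (q3, #, L) → aaa[q3]X#aaaa
Step 44: δ(q3, X) = (q0, a, R) → aaaa[q0]#aaaa
Step 45: δ(q0, #) = (q3, #, R) → aaaa#[q3]aaaa
Step 46: δ(q3, a) = (q3, a, L) → aaaa[q3]#aaaa
Step 47: δ(q3, #) = (q3, #, L) → aaa[q3]a#aaaa
Step 48: δ(q3, a) = (q3, a, L) → aa[q3]aa#aaaa
Step 49: δ(q3, a) = (q3, a, L) → a[q3]aaa#aaaa
Step 50: δ(q3, a) = (q3, a, L) → [q3]aaaa#aaaa
Step 51: δ(q3, a) = (q3, a, L) → [q3]□aaaa#aaaa

No transition is defined for δ(q3, □). By convention the machine halts and rejects.

The machine executed 51 steps before halting.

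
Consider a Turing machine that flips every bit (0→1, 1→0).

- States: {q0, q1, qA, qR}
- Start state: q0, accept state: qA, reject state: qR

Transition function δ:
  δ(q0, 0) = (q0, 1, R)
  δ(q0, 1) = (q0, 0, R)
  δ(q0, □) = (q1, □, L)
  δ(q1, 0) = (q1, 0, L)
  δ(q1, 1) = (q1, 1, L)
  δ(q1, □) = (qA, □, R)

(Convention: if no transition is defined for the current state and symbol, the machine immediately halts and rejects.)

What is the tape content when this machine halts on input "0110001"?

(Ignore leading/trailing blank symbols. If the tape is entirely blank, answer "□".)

Execution trace:
Initial: [q0]0110001
Step 1: δ(q0, 0) = (q0, 1, R) → 1[q0]110001
Step 2: δ(q0, 1) = (q0, 0, R) → 10[q0]10001
Step 3: δ(q0, 1) = (q0, 0, R) → 100[q0]0001
Step 4: δ(q0, 0) = (q0, 1, R) → 1001[q0]001
Step 5: δ(q0, 0) = (q0, 1, R) → 10011[q0]01
Step 6: δ(q0, 0) = (q0, 1, R) → 100111[q0]1
Step 7: δ(q0, 1) = (q0, 0, R) → 1001110[q0]□
Step 8: δ(q0, □) = (q1, □, L) → 100111[q1]0□
Step 9: δ(q1, 0) = (q1, 0, L) → 10011[q1]10□
Step 10: δ(q1, 1) = (q1, 1, L) → 1001[q1]110□
Step 11: δ(q1, 1) = (q1, 1, L) → 100[q1]1110□
Step 12: δ(q1, 1) = (q1, 1, L) → 10[q1]01110□
Step 13: δ(q1, 0) = (q1, 0, L) → 1[q1]001110□
Step 14: δ(q1, 0) = (q1, 0, L) → [q1]1001110□
Step 15: δ(q1, 1) = (q1, 1, L) → [q1]□1001110□
Step 16: δ(q1, □) = (qA, □, R) → □[qA]1001110□

The machine reaches the accept state qA and halts.

Final tape (ignoring leading/trailing blanks): 1001110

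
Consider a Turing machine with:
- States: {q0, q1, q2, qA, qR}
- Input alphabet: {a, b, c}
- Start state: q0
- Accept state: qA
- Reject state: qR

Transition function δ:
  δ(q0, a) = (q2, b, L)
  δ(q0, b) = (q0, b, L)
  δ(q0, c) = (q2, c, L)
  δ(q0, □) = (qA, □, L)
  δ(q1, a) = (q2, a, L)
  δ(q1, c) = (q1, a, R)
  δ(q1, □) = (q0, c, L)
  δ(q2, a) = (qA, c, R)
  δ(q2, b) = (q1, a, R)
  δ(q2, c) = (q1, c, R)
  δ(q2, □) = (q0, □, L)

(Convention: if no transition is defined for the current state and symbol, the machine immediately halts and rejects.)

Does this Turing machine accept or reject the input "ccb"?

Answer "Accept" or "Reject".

Execution trace:
Initial: [q0]ccb
Step 1: δ(q0, c) = (q2, c, L) → [q2]□ccb
Step 2: δ(q2, □) = (q0, □, L) → [q0]□□ccb
Step 3: δ(q0, □) = (qA, □, L) → [qA]□□□ccb

The machine reaches the accept state qA and halts.

Answer: Accept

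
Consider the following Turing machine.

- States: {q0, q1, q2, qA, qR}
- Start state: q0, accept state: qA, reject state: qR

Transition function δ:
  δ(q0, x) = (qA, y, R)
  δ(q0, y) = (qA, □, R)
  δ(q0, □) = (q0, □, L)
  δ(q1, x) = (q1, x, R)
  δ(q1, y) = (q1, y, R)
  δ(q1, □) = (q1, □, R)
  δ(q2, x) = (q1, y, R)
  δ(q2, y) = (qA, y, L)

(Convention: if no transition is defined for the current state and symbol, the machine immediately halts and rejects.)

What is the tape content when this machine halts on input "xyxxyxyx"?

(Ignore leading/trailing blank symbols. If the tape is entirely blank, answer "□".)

Execution trace:
Initial: [q0]xyxxyxyx
Step 1: δ(q0, x) = (qA, y, R) → y[qA]yxxyxyx

The machine reaches the accept state qA and halts.

Final tape (ignoring leading/trailing blanks): yyxxyxyx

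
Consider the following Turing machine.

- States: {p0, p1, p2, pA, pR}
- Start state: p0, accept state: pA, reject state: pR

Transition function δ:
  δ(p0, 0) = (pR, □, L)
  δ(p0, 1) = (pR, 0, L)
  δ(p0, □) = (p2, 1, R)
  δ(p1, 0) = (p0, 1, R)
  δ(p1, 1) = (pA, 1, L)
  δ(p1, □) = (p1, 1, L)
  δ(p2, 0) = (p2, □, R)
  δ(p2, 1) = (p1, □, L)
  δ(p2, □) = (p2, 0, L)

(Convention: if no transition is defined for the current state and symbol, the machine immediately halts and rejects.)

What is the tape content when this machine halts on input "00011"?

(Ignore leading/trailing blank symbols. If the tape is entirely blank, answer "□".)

Execution trace:
Initial: [p0]00011
Step 1: δ(p0, 0) = (pR, □, L) → [pR]□□0011

The machine reaches the reject state pR and halts.

Final tape (ignoring leading/trailing blanks): 0011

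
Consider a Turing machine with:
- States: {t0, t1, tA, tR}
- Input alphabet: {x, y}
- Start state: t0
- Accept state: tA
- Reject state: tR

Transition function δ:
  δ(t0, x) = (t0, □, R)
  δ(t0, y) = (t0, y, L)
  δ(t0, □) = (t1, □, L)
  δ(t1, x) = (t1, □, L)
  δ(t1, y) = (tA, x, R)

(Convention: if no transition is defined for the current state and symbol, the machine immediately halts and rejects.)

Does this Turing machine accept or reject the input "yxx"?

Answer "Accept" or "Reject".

Execution trace:
Initial: [t0]yxx
Step 1: δ(t0, y) = (t0, y, L) → [t0]□yxx
Step 2: δ(t0, □) = (t1, □, L) → [t1]□□yxx

No transition is defined for δ(t1, □). By convention the machine halts and rejects.

Answer: Reject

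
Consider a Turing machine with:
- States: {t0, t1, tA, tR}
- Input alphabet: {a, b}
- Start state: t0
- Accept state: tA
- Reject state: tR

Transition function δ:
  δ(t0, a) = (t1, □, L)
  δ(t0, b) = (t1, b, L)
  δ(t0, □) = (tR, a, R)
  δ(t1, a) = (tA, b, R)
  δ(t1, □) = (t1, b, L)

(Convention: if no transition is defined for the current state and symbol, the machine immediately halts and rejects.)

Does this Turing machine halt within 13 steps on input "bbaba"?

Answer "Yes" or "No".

Execution trace:
Initial: [t0]bbaba
Step 1: δ(t0, b) = (t1, b, L) → [t1]□bbaba
Step 2: δ(t1, □) = (t1, b, L) → [t1]□bbbaba
Step 3: δ(t1, □) = (t1, b, L) → [t1]□bbbbaba
Step 4: δ(t1, □) = (t1, b, L) → [t1]□bbbbbaba
Step 5: δ(t1, □) = (t1, b, L) → [t1]□bbbbbbaba
Step 6: δ(t1, □) = (t1, b, L) → [t1]□bbbbbbbaba
Step 7: δ(t1, □) = (t1, b, L) → [t1]□bbbbbbbbaba
Step 8: δ(t1, □) = (t1, b, L) → [t1]□bbbbbbbbbaba
Step 9: δ(t1, □) = (t1, b, L) → [t1]□bbbbbbbbbbaba
Step 10: δ(t1, □) = (t1, b, L) → [t1]□bbbbbbbbbbbaba
Step 11: δ(t1, □) = (t1, b, L) → [t1]□bbbbbbbbbbbbaba
Step 12: δ(t1, □) = (t1, b, L) → [t1]□bbbbbbbbbbbbbaba
Step 13: δ(t1, □) = (t1, b, L) → [t1]□bbbbbbbbbbbbbbaba

The machine has not reached a halting state after 13 steps.
The machine did not halt within the 13-step bound.

Answer: No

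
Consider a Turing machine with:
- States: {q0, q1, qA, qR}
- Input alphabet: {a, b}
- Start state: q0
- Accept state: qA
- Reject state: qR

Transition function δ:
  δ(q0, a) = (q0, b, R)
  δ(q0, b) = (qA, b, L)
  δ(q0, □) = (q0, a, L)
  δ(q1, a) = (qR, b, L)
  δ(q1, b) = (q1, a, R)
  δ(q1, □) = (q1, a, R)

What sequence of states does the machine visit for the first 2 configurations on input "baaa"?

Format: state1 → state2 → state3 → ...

Execution trace:
Initial: [q0]baaa
Step 1: δ(q0, b) = (qA, b, L) → [qA]□baaa

The machine reaches the accept state qA and halts.

State sequence: q0 → qA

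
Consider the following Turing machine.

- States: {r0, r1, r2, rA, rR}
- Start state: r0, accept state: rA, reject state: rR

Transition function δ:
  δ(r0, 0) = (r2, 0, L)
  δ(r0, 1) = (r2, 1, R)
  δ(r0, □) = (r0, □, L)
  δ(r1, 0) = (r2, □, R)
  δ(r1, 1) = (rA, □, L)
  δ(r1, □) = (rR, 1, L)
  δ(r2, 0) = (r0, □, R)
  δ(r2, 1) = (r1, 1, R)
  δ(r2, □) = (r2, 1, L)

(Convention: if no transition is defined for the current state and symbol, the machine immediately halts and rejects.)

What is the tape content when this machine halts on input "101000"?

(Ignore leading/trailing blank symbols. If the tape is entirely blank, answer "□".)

Execution trace:
Initial: [r0]101000
Step 1: δ(r0, 1) = (r2, 1, R) → 1[r2]01000
Step 2: δ(r2, 0) = (r0, □, R) → 1□[r0]1000
Step 3: δ(r0, 1) = (r2, 1, R) → 1□1[r2]000
Step 4: δ(r2, 0) = (r0, □, R) → 1□1□[r0]00
Step 5: δ(r0, 0) = (r2, 0, L) → 1□1[r2]□00
Step 6: δ(r2, □) = (r2, 1, L) → 1□[r2]1100
Step 7: δ(r2, 1) = (r1, 1, R) → 1□1[r1]100
Step 8: δ(r1, 1) = (rA, □, L) → 1□[rA]1□00

The machine reaches the accept state rA and halts.

Final tape (ignoring leading/trailing blanks): 1□1□00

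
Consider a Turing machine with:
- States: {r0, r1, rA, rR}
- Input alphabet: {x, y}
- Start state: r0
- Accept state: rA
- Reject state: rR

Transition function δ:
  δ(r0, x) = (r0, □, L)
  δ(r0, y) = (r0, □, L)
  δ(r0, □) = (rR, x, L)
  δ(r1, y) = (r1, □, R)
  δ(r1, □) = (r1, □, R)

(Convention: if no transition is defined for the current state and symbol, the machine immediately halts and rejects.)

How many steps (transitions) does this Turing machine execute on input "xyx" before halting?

Execution trace:
Initial: [r0]xyx
Step 1: δ(r0, x) = (r0, □, L) → [r0]□□yx
Step 2: δ(r0, □) = (rR, x, L) → [rR]□x□yx

The machine reaches the reject state rR and halts.

The machine executed 2 steps before halting.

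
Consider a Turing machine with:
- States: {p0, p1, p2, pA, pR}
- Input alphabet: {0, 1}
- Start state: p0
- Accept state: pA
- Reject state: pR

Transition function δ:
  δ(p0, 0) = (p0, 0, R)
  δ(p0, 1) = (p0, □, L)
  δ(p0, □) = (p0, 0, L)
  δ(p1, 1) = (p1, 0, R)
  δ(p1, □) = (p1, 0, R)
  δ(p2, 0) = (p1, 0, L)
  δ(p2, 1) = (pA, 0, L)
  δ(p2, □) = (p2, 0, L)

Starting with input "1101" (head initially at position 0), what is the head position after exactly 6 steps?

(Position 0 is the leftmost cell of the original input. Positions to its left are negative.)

Execution trace (head position shown):
Step 0: [p0]1101  (head at position 0)
Step 1: move left → [p0]□□101  (head at position -1)
Step 2: move left → [p0]□0□101  (head at position -2)
Step 3: move left → [p0]□00□101  (head at position -3)
Step 4: move left → [p0]□000□101  (head at position -4)
Step 5: move left → [p0]□0000□101  (head at position -5)
Step 6: move left → [p0]□00000□101  (head at position -6)

After 6 steps, the head is at position -6.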